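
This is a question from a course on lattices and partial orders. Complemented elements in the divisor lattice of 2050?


An element a is complemented if some b has a meet b = bottom, a join b = top.
a is complemented iff gcd(a, n/a)=1, i.e. a is a unitary divisor of 2050.
Complemented elements: 1, 2, 25, 41, 50, 82, ... (2 more)
Count: 8


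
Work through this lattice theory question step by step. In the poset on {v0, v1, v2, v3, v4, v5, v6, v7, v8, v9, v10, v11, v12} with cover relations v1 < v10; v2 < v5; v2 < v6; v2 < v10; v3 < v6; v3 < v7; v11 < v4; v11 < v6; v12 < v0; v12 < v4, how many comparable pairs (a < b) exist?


A comparable pair {a,b} has a < b or b < a in the order.
Count unordered pairs where one element is strictly below the other.
Examples: {v0,v12}, {v1,v10}, {v2,v5}, {v2,v6}, ...
Total comparable pairs: 10


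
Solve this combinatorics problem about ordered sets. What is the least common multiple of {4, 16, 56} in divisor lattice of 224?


In a divisor lattice, join = lcm (least common multiple).
Compute lcm iteratively: start with first element, then lcm(current, next).
Elements: [4, 16, 56]
lcm(4,16) = 16
lcm(16,56) = 112
Final lcm = 112


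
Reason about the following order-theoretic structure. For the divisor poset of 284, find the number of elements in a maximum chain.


A chain is a totally ordered subset; we count the number of elements in a maximum chain.
Compute, for each element x, the size of the longest chain ending at x:
  1: 1
  2: 2
  71: 2
  4: 3
  142: 3
  284: 4
A maximum chain: 1 < 2 < 4 < 284
Number of elements in the longest chain: 4


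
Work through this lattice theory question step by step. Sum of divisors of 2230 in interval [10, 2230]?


Interval [10,2230] in divisors of 2230: [10, 2230]
Sum = 2240


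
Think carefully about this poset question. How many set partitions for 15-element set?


B(n) = number of set partitions of an n-element set.
B(n) satisfies the recurrence: B(n+1) = sum_k C(n,k)*B(k).
B(15) = 1382958545


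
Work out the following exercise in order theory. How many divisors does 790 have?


Divisors of 790: [1, 2, 5, 10, 79, 158, 395, 790]
Count: 8


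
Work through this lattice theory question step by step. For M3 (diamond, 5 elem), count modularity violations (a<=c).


Modular law: if a <= c then a v (b ^ c) = (a v b) ^ c.
Check all triples (a,b,c) with a <= c among 5 elements.
This lattice is modular (diamonds M_m and their chain-products are modular).
Total violating triples: 0


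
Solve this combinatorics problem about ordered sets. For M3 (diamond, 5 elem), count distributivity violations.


Distributive law: a ^ (b v c) = (a ^ b) v (a ^ c).
Check all 5^3 = 125 ordered triples (a,b,c).
  e.g. a=a1, b=a2, c=a3: lhs=a1 != rhs=0
  e.g. a=a1, b=a3, c=a2: lhs=a1 != rhs=0
Total violating triples: 6


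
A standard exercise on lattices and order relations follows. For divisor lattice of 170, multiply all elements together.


Divisors of 170: [1, 2, 5, 10, 17, 34, 85, 170]
Product = n^(d(n)/2) = 170^(8/2)
Product = 835210000


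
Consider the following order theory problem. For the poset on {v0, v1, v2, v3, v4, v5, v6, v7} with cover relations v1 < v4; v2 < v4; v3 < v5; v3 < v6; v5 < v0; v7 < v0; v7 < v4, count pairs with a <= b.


The order relation is {(a,b) : a <= b}, reflexive so it includes (a,a).
Examples: (v0,v0), (v1,v1), (v1,v4), (v2,v2), (v2,v4), ...
Total ordered pairs: 16


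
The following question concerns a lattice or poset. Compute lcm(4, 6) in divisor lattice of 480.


In a divisor lattice, join = lcm (least common multiple).
gcd(4,6) = 2
lcm(4,6) = 4*6/gcd = 24/2 = 12


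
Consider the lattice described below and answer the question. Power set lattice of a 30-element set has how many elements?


Power set = 2^n.
2^30 = 1073741824


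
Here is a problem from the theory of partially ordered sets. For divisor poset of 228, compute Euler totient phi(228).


phi(n) = n * prod_{p|n} (1 - 1/p).
Prime divisors of 228: [2, 3, 19]
phi(228) = 228 * (1 - 1/2) * (1 - 1/3) * (1 - 1/19)
phi(228) = 72


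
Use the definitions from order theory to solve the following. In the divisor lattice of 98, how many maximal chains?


A maximal chain goes from the minimum element to a maximal element via cover relations.
Counting all min-to-max paths in the cover graph.
Total maximal chains: 3


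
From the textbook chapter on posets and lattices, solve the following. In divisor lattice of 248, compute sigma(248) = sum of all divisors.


sigma(n) = sum of divisors.
Divisors of 248: [1, 2, 4, 8, 31, 62, 124, 248]
Sum = 480


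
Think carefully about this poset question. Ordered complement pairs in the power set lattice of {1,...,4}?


Complement pair (a,b): a meet b = bottom, a join b = top.
Here: A intersect B = {} and A union B = {1,...,4}.
Pairs found: ({},{1,2,3,4}), ({1},{2,3,4}), ({2},{1,3,4}), ({3},{1,2,4}), ... (12 more)
Total ordered pairs: 16


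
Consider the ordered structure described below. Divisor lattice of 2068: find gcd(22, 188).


In a divisor lattice, meet = gcd (greatest common divisor).
By Euclidean algorithm or factoring: gcd(22,188) = 2


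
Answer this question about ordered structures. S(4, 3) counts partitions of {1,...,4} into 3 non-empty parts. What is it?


S(n,k) = k*S(n-1,k) + S(n-1,k-1).
S(3,3) = 1, S(3,2) = 3
S(4,3) = 3*1 + 3 = 3 + 3
S(4,3) = 6


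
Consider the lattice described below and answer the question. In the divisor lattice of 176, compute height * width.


Height = length of longest chain minus 1; width = size of largest antichain.
A maximum chain: 1 | 11 | 22 | 44 | 88 | 176  (height 5).
A maximum antichain: {2, 11}  (width 2).
Product = 5 * 2 = 10


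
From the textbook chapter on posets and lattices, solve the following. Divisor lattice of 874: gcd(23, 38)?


Meet=gcd.
gcd(23,38)=1


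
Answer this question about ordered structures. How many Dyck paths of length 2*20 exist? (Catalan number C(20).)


C(n) = C(2n, n) / (n+1).
C(40, 20) = 137846528820
C(20) = 137846528820 / 21 = 6564120420


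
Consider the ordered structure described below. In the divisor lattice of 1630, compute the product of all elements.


Divisors of 1630: [1, 2, 5, 10, 163, 326, 815, 1630]
Product = n^(d(n)/2) = 1630^(8/2)
Product = 7059117610000


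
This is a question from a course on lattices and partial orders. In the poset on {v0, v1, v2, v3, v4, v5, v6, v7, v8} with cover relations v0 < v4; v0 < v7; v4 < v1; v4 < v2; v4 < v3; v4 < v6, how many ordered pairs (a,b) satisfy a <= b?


The order relation is {(a,b) : a <= b}, reflexive so it includes (a,a).
Examples: (v0,v0), (v0,v1), (v0,v2), (v0,v3), (v0,v4), ...
Total ordered pairs: 19


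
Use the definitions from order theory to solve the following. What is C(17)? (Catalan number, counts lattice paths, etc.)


C(n) = C(2n, n) / (n+1).
C(34, 17) = 2333606220
C(17) = 2333606220 / 18 = 129644790


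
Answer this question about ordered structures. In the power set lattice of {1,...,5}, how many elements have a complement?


An element a is complemented if some b has a meet b = bottom, a join b = top.
every subset A has complement S\A, so all elements are complemented.
Complemented elements: {}, {1}, {2}, {3}, {4}, {5}, ... (26 more)
Count: 32


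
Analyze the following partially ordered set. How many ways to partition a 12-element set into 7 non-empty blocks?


S(n,k) = k*S(n-1,k) + S(n-1,k-1).
S(11,7) = 63987, S(11,6) = 179487
S(12,7) = 7*63987 + 179487 = 447909 + 179487
S(12,7) = 627396


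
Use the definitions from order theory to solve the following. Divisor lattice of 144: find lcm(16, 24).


In a divisor lattice, join = lcm (least common multiple).
gcd(16,24) = 8
lcm(16,24) = 16*24/gcd = 384/8 = 48


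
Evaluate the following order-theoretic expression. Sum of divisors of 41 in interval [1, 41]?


Interval [1,41] in divisors of 41: [1, 41]
Sum = 42


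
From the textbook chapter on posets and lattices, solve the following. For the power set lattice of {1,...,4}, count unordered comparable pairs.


A comparable pair {a,b} has a < b or b < a in the order.
Count unordered pairs where one element is strictly below the other.
Examples: {{},{1}}, {{},{2}}, {{},{3}}, {{},{4}}, ...
Total comparable pairs: 65


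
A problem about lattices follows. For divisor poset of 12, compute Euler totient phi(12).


phi(n) = n * prod_{p|n} (1 - 1/p).
Prime divisors of 12: [2, 3]
phi(12) = 12 * (1 - 1/2) * (1 - 1/3)
phi(12) = 4


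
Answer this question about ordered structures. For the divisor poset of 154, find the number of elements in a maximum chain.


A chain is a totally ordered subset; we count the number of elements in a maximum chain.
Compute, for each element x, the size of the longest chain ending at x:
  1: 1
  2: 2
  7: 2
  11: 2
  14: 3
  22: 3
  ...
A maximum chain: 1 < 2 < 14 < 154
Number of elements in the longest chain: 4


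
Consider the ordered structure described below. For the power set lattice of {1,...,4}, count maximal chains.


A maximal chain goes from the minimum element to a maximal element via cover relations.
Counting all min-to-max paths in the cover graph.
Total maximal chains: 24


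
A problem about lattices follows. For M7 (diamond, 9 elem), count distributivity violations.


Distributive law: a ^ (b v c) = (a ^ b) v (a ^ c).
Check all 9^3 = 729 ordered triples (a,b,c).
  e.g. a=a1, b=a2, c=a3: lhs=a1 != rhs=0
  e.g. a=a1, b=a2, c=a4: lhs=a1 != rhs=0
Total violating triples: 210


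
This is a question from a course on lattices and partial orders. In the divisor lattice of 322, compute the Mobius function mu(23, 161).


In a divisor lattice, mu(a,b) = mu(b/a) where mu is the classical Mobius function.
b/a = 161/23 = 7
Prime factorization of 7: primes [7]
7 is squarefree with 1 prime factor(s), so mu(7) = (-1)^1 = -1


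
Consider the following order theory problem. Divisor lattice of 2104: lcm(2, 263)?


Join=lcm.
gcd(2,263)=1
lcm=526


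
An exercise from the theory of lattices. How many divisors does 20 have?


Divisors of 20: [1, 2, 4, 5, 10, 20]
Count: 6


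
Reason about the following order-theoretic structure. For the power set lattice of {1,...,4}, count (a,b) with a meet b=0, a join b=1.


Complement pair (a,b): a meet b = bottom, a join b = top.
Here: A intersect B = {} and A union B = {1,...,4}.
Pairs found: ({},{1,2,3,4}), ({1},{2,3,4}), ({2},{1,3,4}), ({3},{1,2,4}), ... (12 more)
Total ordered pairs: 16


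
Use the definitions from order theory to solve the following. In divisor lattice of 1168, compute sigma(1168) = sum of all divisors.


sigma(n) = sum of divisors.
Divisors of 1168: [1, 2, 4, 8, 16, 73, 146, 292, 584, 1168]
Sum = 2294


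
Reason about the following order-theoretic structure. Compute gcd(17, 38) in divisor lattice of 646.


In a divisor lattice, meet = gcd (greatest common divisor).
By Euclidean algorithm or factoring: gcd(17,38) = 1


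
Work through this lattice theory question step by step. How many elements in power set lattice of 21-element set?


Power set = 2^n.
2^21 = 2097152


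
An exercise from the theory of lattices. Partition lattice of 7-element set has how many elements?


B(n) = number of set partitions of an n-element set.
B(n) satisfies the recurrence: B(n+1) = sum_k C(n,k)*B(k).
B(7) = 877


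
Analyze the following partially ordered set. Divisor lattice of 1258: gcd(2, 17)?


Meet=gcd.
gcd(2,17)=1


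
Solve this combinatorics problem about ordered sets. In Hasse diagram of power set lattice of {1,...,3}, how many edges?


A cover relation a -< b holds when a < b with no c strictly between.
Cover relations:
  {} -< {1}
  {} -< {2}
  {} -< {3}
  {1} -< {1,2}
  {1} -< {1,3}
  {2} -< {1,2}
  {2} -< {2,3}
  {3} -< {1,3}
  ...4 more
Total: 12


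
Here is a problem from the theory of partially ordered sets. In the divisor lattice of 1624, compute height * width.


Height = length of longest chain minus 1; width = size of largest antichain.
A maximum chain: 1 | 29 | 203 | 406 | 812 | 1624  (height 5).
A maximum antichain: {4, 14, 58, 203}  (width 4).
Product = 5 * 4 = 20


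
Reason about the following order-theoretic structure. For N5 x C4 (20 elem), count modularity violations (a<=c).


Modular law: if a <= c then a v (b ^ c) = (a v b) ^ c.
Check all triples (a,b,c) with a <= c among 20 elements.
  e.g. a=(a,0), b=(c,0), c=(b,0): lhs=(a,0) != rhs=(b,0)
  e.g. a=(a,0), b=(c,1), c=(b,0): lhs=(a,0) != rhs=(b,0)
Total violating triples: 40


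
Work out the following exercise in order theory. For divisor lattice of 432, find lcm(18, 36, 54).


In a divisor lattice, join = lcm (least common multiple).
Compute lcm iteratively: start with first element, then lcm(current, next).
Elements: [18, 36, 54]
lcm(18,36) = 36
lcm(36,54) = 108
Final lcm = 108


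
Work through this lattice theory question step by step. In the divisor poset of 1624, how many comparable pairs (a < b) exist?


A comparable pair {a,b} has a < b or b < a in the order.
Count unordered pairs where one element is strictly below the other.
Examples: {1,2}, {1,4}, {1,7}, {1,8}, ...
Total comparable pairs: 74


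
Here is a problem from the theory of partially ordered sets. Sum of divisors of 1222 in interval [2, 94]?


Interval [2,94] in divisors of 1222: [2, 94]
Sum = 96


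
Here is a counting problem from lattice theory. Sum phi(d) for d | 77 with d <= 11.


Divisors of 77 up to 11: [1, 7, 11]
phi values: [1, 6, 10]
Sum = 17


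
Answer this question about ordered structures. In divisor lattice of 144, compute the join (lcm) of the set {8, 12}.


In a divisor lattice, join = lcm (least common multiple).
Compute lcm iteratively: start with first element, then lcm(current, next).
Elements: [8, 12]
lcm(8,12) = 24
Final lcm = 24


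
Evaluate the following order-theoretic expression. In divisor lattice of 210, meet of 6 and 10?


In a divisor lattice, meet = gcd (greatest common divisor).
By Euclidean algorithm or factoring: gcd(6,10) = 2


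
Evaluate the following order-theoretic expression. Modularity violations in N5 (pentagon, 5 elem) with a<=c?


Modular law: if a <= c then a v (b ^ c) = (a v b) ^ c.
Check all triples (a,b,c) with a <= c among 5 elements.
  e.g. a=a, b=c, c=b: lhs=a != rhs=b
Total violating triples: 1


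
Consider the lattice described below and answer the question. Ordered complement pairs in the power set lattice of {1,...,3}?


Complement pair (a,b): a meet b = bottom, a join b = top.
Here: A intersect B = {} and A union B = {1,...,3}.
Pairs found: ({},{1,2,3}), ({1},{2,3}), ({2},{1,3}), ({3},{1,2}), ... (4 more)
Total ordered pairs: 8


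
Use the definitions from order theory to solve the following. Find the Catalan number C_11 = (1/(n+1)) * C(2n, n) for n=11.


C(n) = C(2n, n) / (n+1).
C(22, 11) = 705432
C(11) = 705432 / 12 = 58786


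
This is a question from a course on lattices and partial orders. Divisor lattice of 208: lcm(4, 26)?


Join=lcm.
gcd(4,26)=2
lcm=52


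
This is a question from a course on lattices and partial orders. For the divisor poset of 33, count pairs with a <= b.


The order relation is {(a,b) : a <= b}, reflexive so it includes (a,a).
Examples: (1,1), (1,11), (1,3), (1,33), (11,11), ...
Total ordered pairs: 9


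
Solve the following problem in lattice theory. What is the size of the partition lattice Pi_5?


B(n) = number of set partitions of an n-element set.
B(n) satisfies the recurrence: B(n+1) = sum_k C(n,k)*B(k).
B(5) = 52


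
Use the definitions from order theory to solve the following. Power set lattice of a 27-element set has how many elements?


Power set = 2^n.
2^27 = 134217728


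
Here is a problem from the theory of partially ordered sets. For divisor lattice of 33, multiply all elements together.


Divisors of 33: [1, 3, 11, 33]
Product = n^(d(n)/2) = 33^(4/2)
Product = 1089


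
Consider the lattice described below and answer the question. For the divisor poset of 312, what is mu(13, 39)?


In a divisor lattice, mu(a,b) = mu(b/a) where mu is the classical Mobius function.
b/a = 39/13 = 3
Prime factorization of 3: primes [3]
3 is squarefree with 1 prime factor(s), so mu(3) = (-1)^1 = -1


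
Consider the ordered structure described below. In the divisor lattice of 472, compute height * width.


Height = length of longest chain minus 1; width = size of largest antichain.
A maximum chain: 1 | 59 | 118 | 236 | 472  (height 4).
A maximum antichain: {2, 59}  (width 2).
Product = 4 * 2 = 8


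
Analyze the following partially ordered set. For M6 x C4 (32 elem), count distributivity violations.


Distributive law: a ^ (b v c) = (a ^ b) v (a ^ c).
Check all 32^3 = 32768 ordered triples (a,b,c).
  e.g. a=(a1,0), b=(a2,0), c=(a3,0): lhs=(a1,0) != rhs=(0,0)
  e.g. a=(a1,0), b=(a2,0), c=(a3,1): lhs=(a1,0) != rhs=(0,0)
Total violating triples: 7680


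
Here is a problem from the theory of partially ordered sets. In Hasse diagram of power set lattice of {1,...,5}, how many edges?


A cover relation a -< b holds when a < b with no c strictly between.
Cover relations:
  {} -< {1}
  {} -< {2}
  {} -< {3}
  {} -< {4}
  {} -< {5}
  {1} -< {1,2}
  {1} -< {1,3}
  {1} -< {1,4}
  ...72 more
Total: 80


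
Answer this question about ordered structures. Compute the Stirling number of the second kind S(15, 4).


S(n,k) = k*S(n-1,k) + S(n-1,k-1).
S(14,4) = 10391745, S(14,3) = 788970
S(15,4) = 4*10391745 + 788970 = 41566980 + 788970
S(15,4) = 42355950


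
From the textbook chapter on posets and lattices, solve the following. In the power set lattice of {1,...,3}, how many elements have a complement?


An element a is complemented if some b has a meet b = bottom, a join b = top.
every subset A has complement S\A, so all elements are complemented.
Complemented elements: {}, {1}, {2}, {3}, {1,2}, {1,3}, ... (2 more)
Count: 8


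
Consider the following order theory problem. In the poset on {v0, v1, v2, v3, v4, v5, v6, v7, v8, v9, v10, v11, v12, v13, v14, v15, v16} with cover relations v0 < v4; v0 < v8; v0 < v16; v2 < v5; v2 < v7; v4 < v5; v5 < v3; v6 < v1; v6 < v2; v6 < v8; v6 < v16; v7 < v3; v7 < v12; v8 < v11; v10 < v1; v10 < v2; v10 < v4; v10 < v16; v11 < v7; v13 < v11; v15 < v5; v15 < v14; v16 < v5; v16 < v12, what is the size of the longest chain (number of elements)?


A chain is a totally ordered subset; we count the number of elements in a maximum chain.
Compute, for each element x, the size of the longest chain ending at x:
  v0: 1
  v6: 1
  v9: 1
  v10: 1
  v13: 1
  v15: 1
  ...
A maximum chain: v0 < v8 < v11 < v7 < v3
Number of elements in the longest chain: 5


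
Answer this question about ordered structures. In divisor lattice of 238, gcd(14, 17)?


Meet=gcd.
gcd(14,17)=1


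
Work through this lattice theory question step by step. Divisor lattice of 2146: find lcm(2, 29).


In a divisor lattice, join = lcm (least common multiple).
gcd(2,29) = 1
lcm(2,29) = 2*29/gcd = 58/1 = 58


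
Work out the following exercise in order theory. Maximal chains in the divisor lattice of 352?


A maximal chain goes from the minimum element to a maximal element via cover relations.
Counting all min-to-max paths in the cover graph.
Total maximal chains: 6


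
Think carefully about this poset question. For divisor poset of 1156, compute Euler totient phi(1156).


phi(n) = n * prod_{p|n} (1 - 1/p).
Prime divisors of 1156: [2, 17]
phi(1156) = 1156 * (1 - 1/2) * (1 - 1/17)
phi(1156) = 544


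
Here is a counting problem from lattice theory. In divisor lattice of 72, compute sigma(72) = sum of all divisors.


sigma(n) = sum of divisors.
Divisors of 72: [1, 2, 3, 4, 6, 8, 9, 12, 18, 24, 36, 72]
Sum = 195


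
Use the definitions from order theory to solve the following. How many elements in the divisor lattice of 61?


Divisors of 61: [1, 61]
Count: 2


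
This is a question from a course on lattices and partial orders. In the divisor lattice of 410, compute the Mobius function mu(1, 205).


In a divisor lattice, mu(a,b) = mu(b/a) where mu is the classical Mobius function.
b/a = 205/1 = 205
Prime factorization of 205: primes [5, 41]
205 is squarefree with 2 prime factor(s), so mu(205) = (-1)^2 = 1


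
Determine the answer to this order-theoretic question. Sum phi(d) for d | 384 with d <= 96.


Divisors of 384 up to 96: [1, 2, 3, 4, 6, 8, 12, 16, 24, 32, 48, 64, 96]
phi values: [1, 1, 2, 2, 2, 4, 4, 8, 8, 16, 16, 32, 32]
Sum = 128


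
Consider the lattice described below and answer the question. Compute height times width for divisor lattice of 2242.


Height = length of longest chain minus 1; width = size of largest antichain.
A maximum chain: 1 | 59 | 1121 | 2242  (height 3).
A maximum antichain: {2, 19, 59}  (width 3).
Product = 3 * 3 = 9


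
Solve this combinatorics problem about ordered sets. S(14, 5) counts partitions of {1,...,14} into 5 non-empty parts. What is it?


S(n,k) = k*S(n-1,k) + S(n-1,k-1).
S(13,5) = 7508501, S(13,4) = 2532530
S(14,5) = 5*7508501 + 2532530 = 37542505 + 2532530
S(14,5) = 40075035


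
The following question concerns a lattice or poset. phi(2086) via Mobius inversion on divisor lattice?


phi(n) = n * prod_{p|n} (1 - 1/p).
Prime divisors of 2086: [2, 7, 149]
phi(2086) = 2086 * (1 - 1/2) * (1 - 1/7) * (1 - 1/149)
phi(2086) = 888


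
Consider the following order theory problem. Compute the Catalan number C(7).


C(n) = C(2n, n) / (n+1).
C(14, 7) = 3432
C(7) = 3432 / 8 = 429


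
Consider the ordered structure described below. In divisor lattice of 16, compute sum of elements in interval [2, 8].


Interval [2,8] in divisors of 16: [2, 4, 8]
Sum = 14


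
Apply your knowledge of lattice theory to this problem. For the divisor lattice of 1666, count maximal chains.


A maximal chain goes from the minimum element to a maximal element via cover relations.
Counting all min-to-max paths in the cover graph.
Total maximal chains: 12


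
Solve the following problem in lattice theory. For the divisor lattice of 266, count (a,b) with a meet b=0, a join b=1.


Complement pair (a,b): a meet b = bottom, a join b = top.
Here: gcd(a,b)=1 and lcm(a,b)=266, i.e. a*b=266 with a,b coprime.
Pairs found: (1,266), (2,133), (7,38), (14,19), ... (4 more)
Total ordered pairs: 8


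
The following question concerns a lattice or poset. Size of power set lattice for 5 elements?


Power set = 2^n.
2^5 = 32


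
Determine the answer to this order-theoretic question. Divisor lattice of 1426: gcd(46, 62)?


Meet=gcd.
gcd(46,62)=2


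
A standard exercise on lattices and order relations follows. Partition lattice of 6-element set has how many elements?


B(n) = number of set partitions of an n-element set.
B(n) satisfies the recurrence: B(n+1) = sum_k C(n,k)*B(k).
B(6) = 203


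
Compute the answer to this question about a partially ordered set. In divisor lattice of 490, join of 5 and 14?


In a divisor lattice, join = lcm (least common multiple).
gcd(5,14) = 1
lcm(5,14) = 5*14/gcd = 70/1 = 70


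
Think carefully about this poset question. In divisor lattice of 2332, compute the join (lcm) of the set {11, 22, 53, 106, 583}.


In a divisor lattice, join = lcm (least common multiple).
Compute lcm iteratively: start with first element, then lcm(current, next).
Elements: [11, 22, 53, 106, 583]
lcm(11,22) = 22
lcm(22,53) = 1166
lcm(1166,106) = 1166
lcm(1166,583) = 1166
Final lcm = 1166


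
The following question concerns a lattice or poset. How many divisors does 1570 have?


Divisors of 1570: [1, 2, 5, 10, 157, 314, 785, 1570]
Count: 8


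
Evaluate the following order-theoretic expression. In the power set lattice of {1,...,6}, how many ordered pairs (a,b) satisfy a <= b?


The order relation is {(a,b) : a <= b}, reflexive so it includes (a,a).
Examples: ({},{}), ({},{1,2}), ({},{1,2,3}), ({},{1,2,3,4}), ({},{1,2,3,4,5}), ...
Total ordered pairs: 729


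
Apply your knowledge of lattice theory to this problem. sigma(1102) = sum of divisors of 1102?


sigma(n) = sum of divisors.
Divisors of 1102: [1, 2, 19, 29, 38, 58, 551, 1102]
Sum = 1800


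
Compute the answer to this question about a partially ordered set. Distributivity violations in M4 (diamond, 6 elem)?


Distributive law: a ^ (b v c) = (a ^ b) v (a ^ c).
Check all 6^3 = 216 ordered triples (a,b,c).
  e.g. a=a1, b=a2, c=a3: lhs=a1 != rhs=0
  e.g. a=a1, b=a2, c=a4: lhs=a1 != rhs=0
Total violating triples: 24


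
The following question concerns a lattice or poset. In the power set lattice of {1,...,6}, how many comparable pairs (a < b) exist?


A comparable pair {a,b} has a < b or b < a in the order.
Count unordered pairs where one element is strictly below the other.
Examples: {{},{1}}, {{},{2}}, {{},{3}}, {{},{4}}, ...
Total comparable pairs: 665


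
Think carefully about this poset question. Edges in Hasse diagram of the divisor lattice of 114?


A cover relation a -< b holds when a < b with no c strictly between.
Cover relations:
  1 -< 2
  1 -< 3
  1 -< 19
  2 -< 6
  2 -< 38
  3 -< 6
  3 -< 57
  6 -< 114
  ...4 more
Total: 12


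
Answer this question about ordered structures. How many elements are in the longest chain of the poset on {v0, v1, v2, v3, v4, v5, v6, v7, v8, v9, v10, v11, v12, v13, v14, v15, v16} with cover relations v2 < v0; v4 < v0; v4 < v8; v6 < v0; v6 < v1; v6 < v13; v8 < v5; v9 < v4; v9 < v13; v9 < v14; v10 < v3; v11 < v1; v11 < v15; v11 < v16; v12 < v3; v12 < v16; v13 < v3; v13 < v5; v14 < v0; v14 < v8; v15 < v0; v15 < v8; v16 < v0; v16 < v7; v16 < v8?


A chain is a totally ordered subset; we count the number of elements in a maximum chain.
Compute, for each element x, the size of the longest chain ending at x:
  v2: 1
  v6: 1
  v9: 1
  v10: 1
  v11: 1
  v12: 1
  ...
A maximum chain: v9 < v4 < v8 < v5
Number of elements in the longest chain: 4


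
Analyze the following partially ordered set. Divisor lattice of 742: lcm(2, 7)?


Join=lcm.
gcd(2,7)=1
lcm=14


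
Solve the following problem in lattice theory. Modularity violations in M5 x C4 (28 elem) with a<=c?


Modular law: if a <= c then a v (b ^ c) = (a v b) ^ c.
Check all triples (a,b,c) with a <= c among 28 elements.
This lattice is modular (diamonds M_m and their chain-products are modular).
Total violating triples: 0


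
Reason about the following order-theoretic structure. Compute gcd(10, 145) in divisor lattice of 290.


In a divisor lattice, meet = gcd (greatest common divisor).
By Euclidean algorithm or factoring: gcd(10,145) = 5


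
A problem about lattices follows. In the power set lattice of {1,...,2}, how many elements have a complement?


An element a is complemented if some b has a meet b = bottom, a join b = top.
every subset A has complement S\A, so all elements are complemented.
Complemented elements: {}, {1}, {2}, {1,2}
Count: 4


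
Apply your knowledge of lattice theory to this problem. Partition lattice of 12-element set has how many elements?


B(n) = number of set partitions of an n-element set.
B(n) satisfies the recurrence: B(n+1) = sum_k C(n,k)*B(k).
B(12) = 4213597


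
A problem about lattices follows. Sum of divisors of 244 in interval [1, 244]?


Interval [1,244] in divisors of 244: [1, 2, 4, 61, 122, 244]
Sum = 434


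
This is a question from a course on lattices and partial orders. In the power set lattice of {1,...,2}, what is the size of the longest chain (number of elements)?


A chain is a totally ordered subset; we count the number of elements in a maximum chain.
Compute, for each element x, the size of the longest chain ending at x:
  {}: 1
  {1}: 2
  {2}: 2
  {1,2}: 3
A maximum chain: {} < {1} < {1,2}
Number of elements in the longest chain: 3


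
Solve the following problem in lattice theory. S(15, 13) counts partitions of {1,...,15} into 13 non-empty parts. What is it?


S(n,k) = k*S(n-1,k) + S(n-1,k-1).
S(14,13) = 91, S(14,12) = 3367
S(15,13) = 13*91 + 3367 = 1183 + 3367
S(15,13) = 4550


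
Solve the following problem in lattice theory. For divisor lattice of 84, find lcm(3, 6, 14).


In a divisor lattice, join = lcm (least common multiple).
Compute lcm iteratively: start with first element, then lcm(current, next).
Elements: [3, 6, 14]
lcm(3,6) = 6
lcm(6,14) = 42
Final lcm = 42


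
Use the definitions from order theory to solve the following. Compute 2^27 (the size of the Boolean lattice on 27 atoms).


Power set = 2^n.
2^27 = 134217728


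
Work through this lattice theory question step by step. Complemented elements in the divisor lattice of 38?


An element a is complemented if some b has a meet b = bottom, a join b = top.
a is complemented iff gcd(a, n/a)=1, i.e. a is a unitary divisor of 38.
Complemented elements: 1, 2, 19, 38
Count: 4


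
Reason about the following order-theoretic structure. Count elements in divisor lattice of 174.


Divisors of 174: [1, 2, 3, 6, 29, 58, 87, 174]
Count: 8


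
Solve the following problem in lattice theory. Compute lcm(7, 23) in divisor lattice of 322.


In a divisor lattice, join = lcm (least common multiple).
gcd(7,23) = 1
lcm(7,23) = 7*23/gcd = 161/1 = 161


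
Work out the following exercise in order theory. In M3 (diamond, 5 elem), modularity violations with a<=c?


Modular law: if a <= c then a v (b ^ c) = (a v b) ^ c.
Check all triples (a,b,c) with a <= c among 5 elements.
This lattice is modular (diamonds M_m and their chain-products are modular).
Total violating triples: 0


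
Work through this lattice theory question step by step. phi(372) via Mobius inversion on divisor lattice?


phi(n) = n * prod_{p|n} (1 - 1/p).
Prime divisors of 372: [2, 3, 31]
phi(372) = 372 * (1 - 1/2) * (1 - 1/3) * (1 - 1/31)
phi(372) = 120


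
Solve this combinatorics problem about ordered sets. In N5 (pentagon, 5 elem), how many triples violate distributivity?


Distributive law: a ^ (b v c) = (a ^ b) v (a ^ c).
Check all 5^3 = 125 ordered triples (a,b,c).
  e.g. a=b, b=a, c=c: lhs=b != rhs=a
  e.g. a=b, b=c, c=a: lhs=b != rhs=a
Total violating triples: 2


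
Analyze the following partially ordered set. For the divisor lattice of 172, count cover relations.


A cover relation a -< b holds when a < b with no c strictly between.
Cover relations:
  1 -< 2
  1 -< 43
  2 -< 4
  2 -< 86
  4 -< 172
  43 -< 86
  86 -< 172
Total: 7


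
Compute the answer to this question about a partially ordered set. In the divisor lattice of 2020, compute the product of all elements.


Divisors of 2020: [1, 2, 4, 5, 10, 20, 101, 202, 404, 505, 1010, 2020]
Product = n^(d(n)/2) = 2020^(12/2)
Product = 67937289638464000000


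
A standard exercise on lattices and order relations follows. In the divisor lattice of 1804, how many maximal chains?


A maximal chain goes from the minimum element to a maximal element via cover relations.
Counting all min-to-max paths in the cover graph.
Total maximal chains: 12


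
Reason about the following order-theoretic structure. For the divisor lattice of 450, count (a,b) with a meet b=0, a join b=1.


Complement pair (a,b): a meet b = bottom, a join b = top.
Here: gcd(a,b)=1 and lcm(a,b)=450, i.e. a*b=450 with a,b coprime.
Pairs found: (1,450), (2,225), (9,50), (18,25), ... (4 more)
Total ordered pairs: 8


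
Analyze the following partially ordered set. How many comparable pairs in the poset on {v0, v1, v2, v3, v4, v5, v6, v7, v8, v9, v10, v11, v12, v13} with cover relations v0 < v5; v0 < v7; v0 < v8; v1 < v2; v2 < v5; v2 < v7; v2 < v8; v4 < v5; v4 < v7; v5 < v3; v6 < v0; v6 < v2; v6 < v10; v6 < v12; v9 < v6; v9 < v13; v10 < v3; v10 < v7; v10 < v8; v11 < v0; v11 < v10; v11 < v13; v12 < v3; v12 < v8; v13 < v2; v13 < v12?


A comparable pair {a,b} has a < b or b < a in the order.
Count unordered pairs where one element is strictly below the other.
Examples: {v0,v3}, {v0,v5}, {v0,v6}, {v0,v7}, ...
Total comparable pairs: 55


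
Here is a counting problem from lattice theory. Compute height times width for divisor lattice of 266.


Height = length of longest chain minus 1; width = size of largest antichain.
A maximum chain: 1 | 19 | 133 | 266  (height 3).
A maximum antichain: {2, 7, 19}  (width 3).
Product = 3 * 3 = 9


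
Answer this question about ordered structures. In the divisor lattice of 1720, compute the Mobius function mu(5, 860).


In a divisor lattice, mu(a,b) = mu(b/a) where mu is the classical Mobius function.
b/a = 860/5 = 172
Prime factorization of 172: primes [2, 43]
172 is not squarefree, so mu(172) = 0


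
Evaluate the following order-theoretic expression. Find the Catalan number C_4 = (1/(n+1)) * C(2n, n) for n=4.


C(n) = C(2n, n) / (n+1).
C(8, 4) = 70
C(4) = 70 / 5 = 14


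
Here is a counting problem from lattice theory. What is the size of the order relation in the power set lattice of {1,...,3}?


The order relation is {(a,b) : a <= b}, reflexive so it includes (a,a).
Examples: ({},{}), ({},{1,2}), ({},{1,2,3}), ({},{1,3}), ({},{1}), ...
Total ordered pairs: 27


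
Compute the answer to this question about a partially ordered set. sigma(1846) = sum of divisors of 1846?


sigma(n) = sum of divisors.
Divisors of 1846: [1, 2, 13, 26, 71, 142, 923, 1846]
Sum = 3024


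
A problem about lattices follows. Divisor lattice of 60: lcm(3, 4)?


Join=lcm.
gcd(3,4)=1
lcm=12


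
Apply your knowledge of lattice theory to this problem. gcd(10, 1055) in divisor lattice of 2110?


Meet=gcd.
gcd(10,1055)=5


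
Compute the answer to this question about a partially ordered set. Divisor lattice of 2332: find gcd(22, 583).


In a divisor lattice, meet = gcd (greatest common divisor).
By Euclidean algorithm or factoring: gcd(22,583) = 11


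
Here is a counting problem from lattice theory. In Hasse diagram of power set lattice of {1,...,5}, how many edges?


A cover relation a -< b holds when a < b with no c strictly between.
Cover relations:
  {} -< {1}
  {} -< {2}
  {} -< {3}
  {} -< {4}
  {} -< {5}
  {1} -< {1,2}
  {1} -< {1,3}
  {1} -< {1,4}
  ...72 more
Total: 80


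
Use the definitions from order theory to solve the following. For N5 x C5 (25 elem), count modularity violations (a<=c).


Modular law: if a <= c then a v (b ^ c) = (a v b) ^ c.
Check all triples (a,b,c) with a <= c among 25 elements.
  e.g. a=(a,0), b=(c,0), c=(b,0): lhs=(a,0) != rhs=(b,0)
  e.g. a=(a,0), b=(c,1), c=(b,0): lhs=(a,0) != rhs=(b,0)
Total violating triples: 75


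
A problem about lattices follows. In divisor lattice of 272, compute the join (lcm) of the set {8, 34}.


In a divisor lattice, join = lcm (least common multiple).
Compute lcm iteratively: start with first element, then lcm(current, next).
Elements: [8, 34]
lcm(8,34) = 136
Final lcm = 136


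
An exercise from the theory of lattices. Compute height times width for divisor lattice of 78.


Height = length of longest chain minus 1; width = size of largest antichain.
A maximum chain: 1 | 13 | 39 | 78  (height 3).
A maximum antichain: {2, 3, 13}  (width 3).
Product = 3 * 3 = 9


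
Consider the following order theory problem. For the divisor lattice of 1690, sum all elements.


sigma(n) = sum of divisors.
Divisors of 1690: [1, 2, 5, 10, 13, 26, 65, 130, 169, 338, 845, 1690]
Sum = 3294


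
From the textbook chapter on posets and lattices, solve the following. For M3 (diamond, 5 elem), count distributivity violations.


Distributive law: a ^ (b v c) = (a ^ b) v (a ^ c).
Check all 5^3 = 125 ordered triples (a,b,c).
  e.g. a=a1, b=a2, c=a3: lhs=a1 != rhs=0
  e.g. a=a1, b=a3, c=a2: lhs=a1 != rhs=0
Total violating triples: 6


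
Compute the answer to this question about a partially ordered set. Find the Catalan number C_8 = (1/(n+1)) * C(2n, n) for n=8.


C(n) = C(2n, n) / (n+1).
C(16, 8) = 12870
C(8) = 12870 / 9 = 1430


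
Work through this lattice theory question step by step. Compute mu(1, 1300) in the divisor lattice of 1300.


In a divisor lattice, mu(a,b) = mu(b/a) where mu is the classical Mobius function.
b/a = 1300/1 = 1300
Prime factorization of 1300: primes [2, 5, 13]
1300 is not squarefree, so mu(1300) = 0


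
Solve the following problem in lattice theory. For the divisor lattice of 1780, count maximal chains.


A maximal chain goes from the minimum element to a maximal element via cover relations.
Counting all min-to-max paths in the cover graph.
Total maximal chains: 12


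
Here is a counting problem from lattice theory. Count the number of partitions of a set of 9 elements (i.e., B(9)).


B(n) = number of set partitions of an n-element set.
B(n) satisfies the recurrence: B(n+1) = sum_k C(n,k)*B(k).
B(9) = 21147


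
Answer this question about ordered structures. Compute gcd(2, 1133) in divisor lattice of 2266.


In a divisor lattice, meet = gcd (greatest common divisor).
By Euclidean algorithm or factoring: gcd(2,1133) = 1


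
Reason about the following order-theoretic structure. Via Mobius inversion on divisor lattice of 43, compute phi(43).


phi(n) = n * prod_{p|n} (1 - 1/p).
Prime divisors of 43: [43]
phi(43) = 43 * (1 - 1/43)
phi(43) = 42


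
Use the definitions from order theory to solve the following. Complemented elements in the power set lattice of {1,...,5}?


An element a is complemented if some b has a meet b = bottom, a join b = top.
every subset A has complement S\A, so all elements are complemented.
Complemented elements: {}, {1}, {2}, {3}, {4}, {5}, ... (26 more)
Count: 32


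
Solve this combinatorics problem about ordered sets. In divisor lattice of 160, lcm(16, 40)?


Join=lcm.
gcd(16,40)=8
lcm=80


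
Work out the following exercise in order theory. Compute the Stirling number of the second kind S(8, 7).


S(n,k) = k*S(n-1,k) + S(n-1,k-1).
S(7,7) = 1, S(7,6) = 21
S(8,7) = 7*1 + 21 = 7 + 21
S(8,7) = 28


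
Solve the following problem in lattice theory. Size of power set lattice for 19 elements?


Power set = 2^n.
2^19 = 524288


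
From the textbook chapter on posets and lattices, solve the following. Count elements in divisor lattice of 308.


Divisors of 308: [1, 2, 4, 7, 11, 14, 22, 28, 44, 77, 154, 308]
Count: 12


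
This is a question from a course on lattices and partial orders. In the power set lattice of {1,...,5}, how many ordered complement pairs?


Complement pair (a,b): a meet b = bottom, a join b = top.
Here: A intersect B = {} and A union B = {1,...,5}.
Pairs found: ({},{1,2,3,4,5}), ({1},{2,3,4,5}), ({2},{1,3,4,5}), ({3},{1,2,4,5}), ... (28 more)
Total ordered pairs: 32


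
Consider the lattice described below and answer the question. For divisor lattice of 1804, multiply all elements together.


Divisors of 1804: [1, 2, 4, 11, 22, 41, 44, 82, 164, 451, 902, 1804]
Product = n^(d(n)/2) = 1804^(12/2)
Product = 34468247221412663296


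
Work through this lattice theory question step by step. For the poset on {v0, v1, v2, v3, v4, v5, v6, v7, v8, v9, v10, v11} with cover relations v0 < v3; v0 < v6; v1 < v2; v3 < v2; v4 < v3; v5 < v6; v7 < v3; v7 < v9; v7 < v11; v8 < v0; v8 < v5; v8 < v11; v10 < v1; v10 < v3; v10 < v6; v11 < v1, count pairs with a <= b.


The order relation is {(a,b) : a <= b}, reflexive so it includes (a,a).
Examples: (v0,v0), (v0,v2), (v0,v3), (v0,v6), (v1,v1), ...
Total ordered pairs: 38


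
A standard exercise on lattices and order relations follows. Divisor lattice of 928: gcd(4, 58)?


Meet=gcd.
gcd(4,58)=2


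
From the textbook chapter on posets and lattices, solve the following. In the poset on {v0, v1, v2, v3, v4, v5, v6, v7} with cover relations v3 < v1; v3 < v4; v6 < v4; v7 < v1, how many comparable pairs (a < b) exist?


A comparable pair {a,b} has a < b or b < a in the order.
Count unordered pairs where one element is strictly below the other.
Examples: {v1,v3}, {v1,v7}, {v3,v4}, {v4,v6}
Total comparable pairs: 4
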